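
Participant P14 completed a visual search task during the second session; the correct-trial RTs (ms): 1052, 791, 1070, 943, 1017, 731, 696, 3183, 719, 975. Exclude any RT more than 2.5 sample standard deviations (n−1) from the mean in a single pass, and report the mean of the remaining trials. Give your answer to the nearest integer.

888 ms

n = 10, ΣRT = 11177, M = 1117.700
Σ(x−M)² = 4926142.10; s = √(4926142.10/9) = 739.830
Cutoffs: 1117.700 ± 2.5·739.830 → [-731.9, 2967.3]
Outside: 3183 → excluded.
Retained (n=9): Σ = 7994, mean = 7994/9 = 888.222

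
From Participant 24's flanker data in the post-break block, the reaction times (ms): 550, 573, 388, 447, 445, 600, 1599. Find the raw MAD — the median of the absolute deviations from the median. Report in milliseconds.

103 ms

Sorted: 388, 445, 447, 550, 573, 600, 1599 → median = 550
|x − 550|: 0, 23, 162, 103, 105, 50, 1049
Sorted deviations: 0, 23, 50, 103, 105, 162, 1049 → MAD = 103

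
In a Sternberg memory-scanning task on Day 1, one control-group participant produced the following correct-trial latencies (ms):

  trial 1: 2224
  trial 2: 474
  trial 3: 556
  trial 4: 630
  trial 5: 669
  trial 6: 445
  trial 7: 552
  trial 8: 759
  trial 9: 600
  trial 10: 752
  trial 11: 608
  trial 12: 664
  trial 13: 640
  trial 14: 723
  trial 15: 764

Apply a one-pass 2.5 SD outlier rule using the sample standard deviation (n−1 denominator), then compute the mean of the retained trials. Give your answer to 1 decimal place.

n = 15, ΣRT = 11060, M = 737.333
Σ(x−M)² = 2500441.33; s = √(2500441.33/14) = 422.614
Cutoffs: 737.333 ± 2.5·422.614 → [-319.2, 1793.9]
Outside: 2224 → excluded.
Retained (n=14): Σ = 8836, mean = 8836/14 = 631.143

631.1 ms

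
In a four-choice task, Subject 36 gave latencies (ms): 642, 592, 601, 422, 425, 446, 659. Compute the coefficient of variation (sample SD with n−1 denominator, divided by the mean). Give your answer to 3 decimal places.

0.195

n = 7, Σ = 3787, M = 541.0000
Σ(x−M)² = 66968.000; s = √(66968.000/6) = 105.6472
CV = 105.6472 / 541.0000 = 0.19528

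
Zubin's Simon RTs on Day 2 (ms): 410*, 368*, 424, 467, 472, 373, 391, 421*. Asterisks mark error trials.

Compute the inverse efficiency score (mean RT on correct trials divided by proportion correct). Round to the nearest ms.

681 ms

Correct trials (n=5): 424, 467, 472, 373, 391
Mean correct RT = 2127/5 = 425.4000 ms
Proportion correct = 5/8
IES = 425.4000 / (5/8) = 680.640 ms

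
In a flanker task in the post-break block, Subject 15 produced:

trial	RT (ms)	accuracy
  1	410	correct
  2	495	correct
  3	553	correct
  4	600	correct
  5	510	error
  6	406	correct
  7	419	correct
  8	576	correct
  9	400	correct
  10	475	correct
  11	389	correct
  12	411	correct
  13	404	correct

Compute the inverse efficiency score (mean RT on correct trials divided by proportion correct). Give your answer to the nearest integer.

500 ms

Correct trials (n=12): 410, 495, 553, 600, 406, 419, 576, 400, 475, 389, 411, 404
Mean correct RT = 5538/12 = 461.5000 ms
Proportion correct = 12/13
IES = 461.5000 / (12/13) = 499.958 ms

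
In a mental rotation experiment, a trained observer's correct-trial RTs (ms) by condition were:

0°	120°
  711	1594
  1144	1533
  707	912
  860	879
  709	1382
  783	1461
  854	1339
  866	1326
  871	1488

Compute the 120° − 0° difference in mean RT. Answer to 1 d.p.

M(0°) = 7505/9 = 833.889
M(120°) = 11914/9 = 1323.778
Difference = 1323.778 − 833.889 = 489.889 ms

489.9 ms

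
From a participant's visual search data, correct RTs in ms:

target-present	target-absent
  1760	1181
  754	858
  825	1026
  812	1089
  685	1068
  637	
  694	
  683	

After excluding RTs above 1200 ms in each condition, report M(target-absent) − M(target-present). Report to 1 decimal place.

317.3 ms

target-present: exclude 1760
M(target-present) = 5090/7 = 727.143
M(target-absent) = 5222/5 = 1044.400
Difference = 1044.400 − 727.143 = 317.257 ms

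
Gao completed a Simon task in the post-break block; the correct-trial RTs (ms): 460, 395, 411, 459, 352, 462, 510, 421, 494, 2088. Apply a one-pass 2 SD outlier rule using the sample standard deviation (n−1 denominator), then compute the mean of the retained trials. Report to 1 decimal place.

n = 10, ΣRT = 6052, M = 605.200
Σ(x−M)² = 2463025.60; s = √(2463025.60/9) = 523.134
Cutoffs: 605.200 ± 2·523.134 → [-441.1, 1651.5]
Outside: 2088 → excluded.
Retained (n=9): Σ = 3964, mean = 3964/9 = 440.444

440.4 ms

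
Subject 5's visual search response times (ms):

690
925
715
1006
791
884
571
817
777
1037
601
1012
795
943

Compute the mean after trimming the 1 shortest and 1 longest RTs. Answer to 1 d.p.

Sorted: 571, 601, 690, 715, 777, 791, 795, 817, 884, 925, 943, 1006, 1012, 1037
Drop lowest 1 (571) and highest 1 (1037)
Remaining (n=12): Σ = 9956, mean = 9956/12 = 829.667

829.7 ms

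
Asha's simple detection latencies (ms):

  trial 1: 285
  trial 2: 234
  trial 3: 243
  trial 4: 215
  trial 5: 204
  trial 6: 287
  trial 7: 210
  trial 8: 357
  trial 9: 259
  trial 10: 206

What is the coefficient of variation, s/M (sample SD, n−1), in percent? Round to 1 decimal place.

19.5%

n = 10, Σ = 2500, M = 250.0000
Σ(x−M)² = 21306.000; s = √(21306.000/9) = 48.6552
CV = 48.6552 / 250.0000 = 0.19462 = 19.462%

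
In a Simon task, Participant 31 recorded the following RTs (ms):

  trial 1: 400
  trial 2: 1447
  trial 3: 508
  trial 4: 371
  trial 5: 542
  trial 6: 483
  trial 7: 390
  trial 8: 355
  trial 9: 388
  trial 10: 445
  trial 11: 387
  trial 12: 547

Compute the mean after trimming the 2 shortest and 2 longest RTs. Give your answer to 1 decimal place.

442.9 ms

Sorted: 355, 371, 387, 388, 390, 400, 445, 483, 508, 542, 547, 1447
Drop lowest 2 (355, 371) and highest 2 (547, 1447)
Remaining (n=8): Σ = 3543, mean = 3543/8 = 442.875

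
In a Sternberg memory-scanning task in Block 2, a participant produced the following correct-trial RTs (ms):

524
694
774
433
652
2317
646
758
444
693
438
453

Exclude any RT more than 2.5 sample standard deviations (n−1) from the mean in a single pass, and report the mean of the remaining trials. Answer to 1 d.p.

591.7 ms

n = 12, ΣRT = 8826, M = 735.500
Σ(x−M)² = 2911165.00; s = √(2911165.00/11) = 514.443
Cutoffs: 735.500 ± 2.5·514.443 → [-550.6, 2021.6]
Outside: 2317 → excluded.
Retained (n=11): Σ = 6509, mean = 6509/11 = 591.727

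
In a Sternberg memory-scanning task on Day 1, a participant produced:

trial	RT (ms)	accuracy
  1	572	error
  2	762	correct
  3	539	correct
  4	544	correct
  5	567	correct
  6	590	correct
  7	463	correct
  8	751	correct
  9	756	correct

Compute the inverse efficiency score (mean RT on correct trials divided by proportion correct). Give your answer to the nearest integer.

699 ms

Correct trials (n=8): 762, 539, 544, 567, 590, 463, 751, 756
Mean correct RT = 4972/8 = 621.5000 ms
Proportion correct = 8/9
IES = 621.5000 / (8/9) = 699.188 ms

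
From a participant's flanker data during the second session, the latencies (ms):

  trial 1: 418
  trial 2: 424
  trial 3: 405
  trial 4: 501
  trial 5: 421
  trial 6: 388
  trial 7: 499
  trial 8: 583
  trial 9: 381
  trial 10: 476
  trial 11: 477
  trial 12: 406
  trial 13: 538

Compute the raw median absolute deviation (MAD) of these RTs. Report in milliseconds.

43 ms

Sorted: 381, 388, 405, 406, 418, 421, 424, 476, 477, 499, 501, 538, 583 → median = 424
|x − 424|: 6, 0, 19, 77, 3, 36, 75, 159, 43, 52, 53, 18, 114
Sorted deviations: 0, 3, 6, 18, 19, 36, 43, 52, 53, 75, 77, 114, 159 → MAD = 43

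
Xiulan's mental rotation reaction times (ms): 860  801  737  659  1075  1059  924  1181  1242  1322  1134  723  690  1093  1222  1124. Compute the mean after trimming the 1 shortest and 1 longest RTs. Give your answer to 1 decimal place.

Sorted: 659, 690, 723, 737, 801, 860, 924, 1059, 1075, 1093, 1124, 1134, 1181, 1222, 1242, 1322
Drop lowest 1 (659) and highest 1 (1322)
Remaining (n=14): Σ = 13865, mean = 13865/14 = 990.357

990.4 ms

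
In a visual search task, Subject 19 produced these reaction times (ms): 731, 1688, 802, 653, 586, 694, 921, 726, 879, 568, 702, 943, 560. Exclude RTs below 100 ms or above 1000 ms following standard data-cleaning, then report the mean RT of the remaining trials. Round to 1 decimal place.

730.4 ms

Excluded: 1688
Retained (n=12): Σ = 8765
Mean = 8765/12 = 730.4167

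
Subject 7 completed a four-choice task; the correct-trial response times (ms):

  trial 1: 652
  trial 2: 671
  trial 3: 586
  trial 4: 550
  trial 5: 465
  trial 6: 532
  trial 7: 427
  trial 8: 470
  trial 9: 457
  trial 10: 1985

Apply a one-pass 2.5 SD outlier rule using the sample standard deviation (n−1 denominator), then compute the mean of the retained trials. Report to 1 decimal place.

534.4 ms

n = 10, ΣRT = 6795, M = 679.500
Σ(x−M)² = 1955590.50; s = √(1955590.50/9) = 466.141
Cutoffs: 679.500 ± 2.5·466.141 → [-485.9, 1844.9]
Outside: 1985 → excluded.
Retained (n=9): Σ = 4810, mean = 4810/9 = 534.444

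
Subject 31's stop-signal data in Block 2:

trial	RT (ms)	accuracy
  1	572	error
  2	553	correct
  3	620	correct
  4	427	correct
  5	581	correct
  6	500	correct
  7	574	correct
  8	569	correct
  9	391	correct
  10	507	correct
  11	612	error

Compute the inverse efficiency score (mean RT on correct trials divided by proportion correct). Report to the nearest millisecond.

641 ms

Correct trials (n=9): 553, 620, 427, 581, 500, 574, 569, 391, 507
Mean correct RT = 4722/9 = 524.6667 ms
Proportion correct = 9/11
IES = 524.6667 / (9/11) = 641.259 ms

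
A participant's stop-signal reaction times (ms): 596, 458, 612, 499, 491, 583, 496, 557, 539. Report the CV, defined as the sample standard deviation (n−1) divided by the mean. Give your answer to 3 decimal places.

n = 9, Σ = 4831, M = 536.7778
Σ(x−M)² = 23107.556; s = √(23107.556/8) = 53.7443
CV = 53.7443 / 536.7778 = 0.10012

0.100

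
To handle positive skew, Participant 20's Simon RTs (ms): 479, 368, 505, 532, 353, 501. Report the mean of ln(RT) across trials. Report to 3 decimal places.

6.111

ln(RT): 6.1717, 5.9081, 6.2246, 6.2766, 5.8665, 6.2166
Σ ln(RT) = 36.6641
Mean = 36.6641/6 = 6.11068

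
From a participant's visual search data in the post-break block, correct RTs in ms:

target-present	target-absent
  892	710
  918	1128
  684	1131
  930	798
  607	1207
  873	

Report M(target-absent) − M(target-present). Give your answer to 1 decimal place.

177.5 ms

M(target-present) = 4904/6 = 817.333
M(target-absent) = 4974/5 = 994.800
Difference = 994.800 − 817.333 = 177.467 ms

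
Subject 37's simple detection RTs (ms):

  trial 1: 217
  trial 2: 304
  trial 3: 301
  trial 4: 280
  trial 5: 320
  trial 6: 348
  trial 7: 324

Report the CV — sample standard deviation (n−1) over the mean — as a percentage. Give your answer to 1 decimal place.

14.0%

n = 7, Σ = 2094, M = 299.1429
Σ(x−M)² = 10580.857; s = √(10580.857/6) = 41.9938
CV = 41.9938 / 299.1429 = 0.14038 = 14.038%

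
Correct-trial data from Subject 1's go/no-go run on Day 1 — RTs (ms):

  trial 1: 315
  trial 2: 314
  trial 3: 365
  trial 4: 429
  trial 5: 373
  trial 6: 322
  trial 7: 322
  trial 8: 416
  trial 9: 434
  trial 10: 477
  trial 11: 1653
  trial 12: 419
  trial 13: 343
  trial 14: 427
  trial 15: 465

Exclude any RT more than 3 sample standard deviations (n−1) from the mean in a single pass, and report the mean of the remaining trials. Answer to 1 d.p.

387.2 ms

n = 15, ΣRT = 7074, M = 471.600
Σ(x−M)² = 1538599.60; s = √(1538599.60/14) = 331.512
Cutoffs: 471.600 ± 3·331.512 → [-522.9, 1466.1]
Outside: 1653 → excluded.
Retained (n=14): Σ = 5421, mean = 5421/14 = 387.214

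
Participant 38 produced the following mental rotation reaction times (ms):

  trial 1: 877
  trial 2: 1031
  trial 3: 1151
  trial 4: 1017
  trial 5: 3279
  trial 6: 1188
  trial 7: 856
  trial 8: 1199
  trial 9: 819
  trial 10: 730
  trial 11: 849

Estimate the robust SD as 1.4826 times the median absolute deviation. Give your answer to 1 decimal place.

249.1 ms

Sorted: 730, 819, 849, 856, 877, 1017, 1031, 1151, 1188, 1199, 3279 → median = 1017
|x − 1017| sorted: 0, 14, 134, 140, 161, 168, 171, 182, 198, 287, 2262 → MAD = 168
Robust SD ≈ 1.4826 × 168 = 249.077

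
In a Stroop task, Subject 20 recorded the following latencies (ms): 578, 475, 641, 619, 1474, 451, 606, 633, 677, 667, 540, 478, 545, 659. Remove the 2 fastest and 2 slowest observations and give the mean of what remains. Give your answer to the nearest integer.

Sorted: 451, 475, 478, 540, 545, 578, 606, 619, 633, 641, 659, 667, 677, 1474
Drop lowest 2 (451, 475) and highest 2 (677, 1474)
Remaining (n=10): Σ = 5966, mean = 5966/10 = 596.600

597 ms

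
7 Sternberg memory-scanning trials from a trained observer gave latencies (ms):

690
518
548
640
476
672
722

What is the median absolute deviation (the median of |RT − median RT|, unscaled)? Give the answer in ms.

82 ms

Sorted: 476, 518, 548, 640, 672, 690, 722 → median = 640
|x − 640|: 50, 122, 92, 0, 164, 32, 82
Sorted deviations: 0, 32, 50, 82, 92, 122, 164 → MAD = 82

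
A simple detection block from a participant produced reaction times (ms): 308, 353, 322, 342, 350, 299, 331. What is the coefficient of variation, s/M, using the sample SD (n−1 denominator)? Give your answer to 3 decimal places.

n = 7, Σ = 2305, M = 329.2857
Σ(x−M)² = 2579.429; s = √(2579.429/6) = 20.7341
CV = 20.7341 / 329.2857 = 0.06297

0.063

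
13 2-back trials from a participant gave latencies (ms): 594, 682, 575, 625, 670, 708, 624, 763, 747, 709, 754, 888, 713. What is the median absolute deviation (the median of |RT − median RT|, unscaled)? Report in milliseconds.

Sorted: 575, 594, 624, 625, 670, 682, 708, 709, 713, 747, 754, 763, 888 → median = 708
|x − 708|: 114, 26, 133, 83, 38, 0, 84, 55, 39, 1, 46, 180, 5
Sorted deviations: 0, 1, 5, 26, 38, 39, 46, 55, 83, 84, 114, 133, 180 → MAD = 46

46 ms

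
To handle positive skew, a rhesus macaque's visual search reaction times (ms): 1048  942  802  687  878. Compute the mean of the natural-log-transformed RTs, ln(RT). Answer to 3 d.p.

ln(RT): 6.9546, 6.8480, 6.6871, 6.5323, 6.7776
Σ ln(RT) = 33.7997
Mean = 33.7997/5 = 6.75995

6.760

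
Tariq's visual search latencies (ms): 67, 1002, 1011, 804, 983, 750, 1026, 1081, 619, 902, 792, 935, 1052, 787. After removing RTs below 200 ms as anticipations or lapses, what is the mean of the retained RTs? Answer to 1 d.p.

Excluded: 67
Retained (n=13): Σ = 11744
Mean = 11744/13 = 903.3846

903.4 ms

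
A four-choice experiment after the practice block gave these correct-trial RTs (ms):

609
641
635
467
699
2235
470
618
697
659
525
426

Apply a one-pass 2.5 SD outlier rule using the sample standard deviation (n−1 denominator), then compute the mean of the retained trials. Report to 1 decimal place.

586.0 ms

n = 12, ΣRT = 8681, M = 723.417
Σ(x−M)² = 2586936.92; s = √(2586936.92/11) = 484.950
Cutoffs: 723.417 ± 2.5·484.950 → [-489.0, 1935.8]
Outside: 2235 → excluded.
Retained (n=11): Σ = 6446, mean = 6446/11 = 586.000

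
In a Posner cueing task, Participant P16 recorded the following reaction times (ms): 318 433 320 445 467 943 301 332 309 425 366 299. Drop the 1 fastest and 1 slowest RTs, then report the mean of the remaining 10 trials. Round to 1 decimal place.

Sorted: 299, 301, 309, 318, 320, 332, 366, 425, 433, 445, 467, 943
Drop lowest 1 (299) and highest 1 (943)
Remaining (n=10): Σ = 3716, mean = 3716/10 = 371.600

371.6 ms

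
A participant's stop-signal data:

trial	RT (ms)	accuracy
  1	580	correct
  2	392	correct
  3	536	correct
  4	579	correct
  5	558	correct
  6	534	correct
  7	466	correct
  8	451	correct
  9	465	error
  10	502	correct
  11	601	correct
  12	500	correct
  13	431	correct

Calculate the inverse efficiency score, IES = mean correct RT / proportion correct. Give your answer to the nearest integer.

553 ms

Correct trials (n=12): 580, 392, 536, 579, 558, 534, 466, 451, 502, 601, 500, 431
Mean correct RT = 6130/12 = 510.8333 ms
Proportion correct = 12/13
IES = 510.8333 / (12/13) = 553.403 ms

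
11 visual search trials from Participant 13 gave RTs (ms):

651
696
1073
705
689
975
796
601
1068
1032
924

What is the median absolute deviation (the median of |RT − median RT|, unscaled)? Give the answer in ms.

Sorted: 601, 651, 689, 696, 705, 796, 924, 975, 1032, 1068, 1073 → median = 796
|x − 796|: 145, 100, 277, 91, 107, 179, 0, 195, 272, 236, 128
Sorted deviations: 0, 91, 100, 107, 128, 145, 179, 195, 236, 272, 277 → MAD = 145

145 ms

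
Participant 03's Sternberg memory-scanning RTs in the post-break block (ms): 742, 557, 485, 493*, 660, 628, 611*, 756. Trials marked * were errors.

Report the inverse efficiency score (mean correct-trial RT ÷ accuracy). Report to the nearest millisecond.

Correct trials (n=6): 742, 557, 485, 660, 628, 756
Mean correct RT = 3828/6 = 638.0000 ms
Proportion correct = 6/8
IES = 638.0000 / (6/8) = 850.667 ms

851 ms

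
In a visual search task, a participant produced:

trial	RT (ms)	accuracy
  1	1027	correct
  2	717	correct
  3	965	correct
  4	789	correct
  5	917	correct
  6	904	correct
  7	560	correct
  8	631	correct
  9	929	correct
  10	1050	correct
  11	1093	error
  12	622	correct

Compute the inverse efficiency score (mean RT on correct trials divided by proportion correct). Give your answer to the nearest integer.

904 ms

Correct trials (n=11): 1027, 717, 965, 789, 917, 904, 560, 631, 929, 1050, 622
Mean correct RT = 9111/11 = 828.2727 ms
Proportion correct = 11/12
IES = 828.2727 / (11/12) = 903.570 ms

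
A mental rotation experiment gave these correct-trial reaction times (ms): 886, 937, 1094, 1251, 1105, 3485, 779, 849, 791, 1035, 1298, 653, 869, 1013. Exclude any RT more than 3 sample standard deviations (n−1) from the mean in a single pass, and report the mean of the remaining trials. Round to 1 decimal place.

n = 14, ΣRT = 16045, M = 1146.071
Σ(x−M)² = 6319426.93; s = √(6319426.93/13) = 697.216
Cutoffs: 1146.071 ± 3·697.216 → [-945.6, 3237.7]
Outside: 3485 → excluded.
Retained (n=13): Σ = 12560, mean = 12560/13 = 966.154

966.2 ms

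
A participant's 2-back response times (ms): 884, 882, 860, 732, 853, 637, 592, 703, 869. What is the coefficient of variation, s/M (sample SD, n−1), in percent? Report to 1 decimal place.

14.7%

n = 9, Σ = 7012, M = 779.1111
Σ(x−M)² = 104888.889; s = √(104888.889/8) = 114.5038
CV = 114.5038 / 779.1111 = 0.14697 = 14.697%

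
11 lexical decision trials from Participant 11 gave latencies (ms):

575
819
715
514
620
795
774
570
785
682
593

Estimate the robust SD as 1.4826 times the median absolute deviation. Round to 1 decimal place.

152.7 ms

Sorted: 514, 570, 575, 593, 620, 682, 715, 774, 785, 795, 819 → median = 682
|x − 682| sorted: 0, 33, 62, 89, 92, 103, 107, 112, 113, 137, 168 → MAD = 103
Robust SD ≈ 1.4826 × 103 = 152.708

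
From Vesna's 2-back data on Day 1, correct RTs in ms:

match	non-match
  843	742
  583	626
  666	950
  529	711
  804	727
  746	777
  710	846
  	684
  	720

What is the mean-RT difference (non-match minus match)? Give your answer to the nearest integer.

M(match) = 4881/7 = 697.286
M(non-match) = 6783/9 = 753.667
Difference = 753.667 − 697.286 = 56.381 ms

56 ms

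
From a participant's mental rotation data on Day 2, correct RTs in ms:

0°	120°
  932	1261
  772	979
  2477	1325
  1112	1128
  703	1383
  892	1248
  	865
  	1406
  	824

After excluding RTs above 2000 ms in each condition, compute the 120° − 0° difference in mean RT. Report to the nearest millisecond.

275 ms

0°: exclude 2477
M(0°) = 4411/5 = 882.200
M(120°) = 10419/9 = 1157.667
Difference = 1157.667 − 882.200 = 275.467 ms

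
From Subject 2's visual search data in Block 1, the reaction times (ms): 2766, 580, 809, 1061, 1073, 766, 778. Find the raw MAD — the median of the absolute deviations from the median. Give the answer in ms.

Sorted: 580, 766, 778, 809, 1061, 1073, 2766 → median = 809
|x − 809|: 1957, 229, 0, 252, 264, 43, 31
Sorted deviations: 0, 31, 43, 229, 252, 264, 1957 → MAD = 229

229 ms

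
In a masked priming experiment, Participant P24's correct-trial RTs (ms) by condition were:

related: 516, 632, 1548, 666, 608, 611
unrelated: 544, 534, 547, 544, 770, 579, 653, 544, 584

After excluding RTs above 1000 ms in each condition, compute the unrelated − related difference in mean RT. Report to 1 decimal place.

related: exclude 1548
M(related) = 3033/5 = 606.600
M(unrelated) = 5299/9 = 588.778
Difference = 588.778 − 606.600 = -17.822 ms

-17.8 ms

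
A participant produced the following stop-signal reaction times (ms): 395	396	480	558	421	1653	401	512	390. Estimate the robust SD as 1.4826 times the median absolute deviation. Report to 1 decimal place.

Sorted: 390, 395, 396, 401, 421, 480, 512, 558, 1653 → median = 421
|x − 421| sorted: 0, 20, 25, 26, 31, 59, 91, 137, 1232 → MAD = 31
Robust SD ≈ 1.4826 × 31 = 45.961

46.0 ms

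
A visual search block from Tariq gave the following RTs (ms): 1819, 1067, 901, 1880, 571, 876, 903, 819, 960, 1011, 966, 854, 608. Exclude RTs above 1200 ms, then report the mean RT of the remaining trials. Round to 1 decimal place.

Excluded: 1819, 1880
Retained (n=11): Σ = 9536
Mean = 9536/11 = 866.9091

866.9 ms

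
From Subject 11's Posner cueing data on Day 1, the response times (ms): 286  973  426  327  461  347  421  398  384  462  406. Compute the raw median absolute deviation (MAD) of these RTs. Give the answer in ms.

55 ms

Sorted: 286, 327, 347, 384, 398, 406, 421, 426, 461, 462, 973 → median = 406
|x − 406|: 120, 567, 20, 79, 55, 59, 15, 8, 22, 56, 0
Sorted deviations: 0, 8, 15, 20, 22, 55, 56, 59, 79, 120, 567 → MAD = 55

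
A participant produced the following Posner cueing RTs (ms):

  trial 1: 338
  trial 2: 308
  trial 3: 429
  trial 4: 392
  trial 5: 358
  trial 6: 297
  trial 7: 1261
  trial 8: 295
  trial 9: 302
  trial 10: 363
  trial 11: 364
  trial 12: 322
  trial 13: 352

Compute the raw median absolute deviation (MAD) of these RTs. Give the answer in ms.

40 ms

Sorted: 295, 297, 302, 308, 322, 338, 352, 358, 363, 364, 392, 429, 1261 → median = 352
|x − 352|: 14, 44, 77, 40, 6, 55, 909, 57, 50, 11, 12, 30, 0
Sorted deviations: 0, 6, 11, 12, 14, 30, 40, 44, 50, 55, 57, 77, 909 → MAD = 40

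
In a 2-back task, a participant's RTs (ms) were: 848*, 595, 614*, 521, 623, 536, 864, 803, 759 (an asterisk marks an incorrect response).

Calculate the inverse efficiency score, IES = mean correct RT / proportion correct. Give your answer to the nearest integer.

Correct trials (n=7): 595, 521, 623, 536, 864, 803, 759
Mean correct RT = 4701/7 = 671.5714 ms
Proportion correct = 7/9
IES = 671.5714 / (7/9) = 863.449 ms

863 ms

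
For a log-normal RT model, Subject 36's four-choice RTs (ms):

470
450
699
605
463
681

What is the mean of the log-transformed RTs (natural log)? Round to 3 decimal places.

6.313

ln(RT): 6.1527, 6.1092, 6.5497, 6.4052, 6.1377, 6.5236
Σ ln(RT) = 37.8781
Mean = 37.8781/6 = 6.31302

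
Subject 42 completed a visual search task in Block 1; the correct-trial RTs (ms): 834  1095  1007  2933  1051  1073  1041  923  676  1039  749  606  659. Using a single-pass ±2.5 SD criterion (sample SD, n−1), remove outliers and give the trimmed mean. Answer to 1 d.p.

n = 13, ΣRT = 13686, M = 1052.769
Σ(x−M)² = 4193474.31; s = √(4193474.31/12) = 591.148
Cutoffs: 1052.769 ± 2.5·591.148 → [-425.1, 2530.6]
Outside: 2933 → excluded.
Retained (n=12): Σ = 10753, mean = 10753/12 = 896.083

896.1 ms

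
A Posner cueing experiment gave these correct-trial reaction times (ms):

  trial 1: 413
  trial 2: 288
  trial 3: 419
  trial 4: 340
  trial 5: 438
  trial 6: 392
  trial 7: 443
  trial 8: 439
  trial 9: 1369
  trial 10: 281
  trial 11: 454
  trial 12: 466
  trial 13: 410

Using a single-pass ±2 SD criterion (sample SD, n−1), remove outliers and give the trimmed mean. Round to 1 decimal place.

398.6 ms

n = 13, ΣRT = 6152, M = 473.231
Σ(x−M)² = 912330.31; s = √(912330.31/12) = 275.731
Cutoffs: 473.231 ± 2·275.731 → [-78.2, 1024.7]
Outside: 1369 → excluded.
Retained (n=12): Σ = 4783, mean = 4783/12 = 398.583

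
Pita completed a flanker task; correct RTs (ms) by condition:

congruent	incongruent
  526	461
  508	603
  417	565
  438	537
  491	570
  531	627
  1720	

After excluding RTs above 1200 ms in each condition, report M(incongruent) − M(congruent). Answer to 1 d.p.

congruent: exclude 1720
M(congruent) = 2911/6 = 485.167
M(incongruent) = 3363/6 = 560.500
Difference = 560.500 − 485.167 = 75.333 ms

75.3 ms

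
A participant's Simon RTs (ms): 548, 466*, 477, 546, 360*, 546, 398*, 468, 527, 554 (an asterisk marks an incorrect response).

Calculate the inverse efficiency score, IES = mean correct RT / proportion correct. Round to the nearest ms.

748 ms

Correct trials (n=7): 548, 477, 546, 546, 468, 527, 554
Mean correct RT = 3666/7 = 523.7143 ms
Proportion correct = 7/10
IES = 523.7143 / (7/10) = 748.163 ms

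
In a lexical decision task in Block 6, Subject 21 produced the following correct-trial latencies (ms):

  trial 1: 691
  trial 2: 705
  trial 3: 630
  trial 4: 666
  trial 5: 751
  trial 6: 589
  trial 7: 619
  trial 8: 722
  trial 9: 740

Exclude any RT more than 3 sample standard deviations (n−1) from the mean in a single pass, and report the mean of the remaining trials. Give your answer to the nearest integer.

n = 9, ΣRT = 6113, M = 679.222
Σ(x−M)² = 25843.56; s = √(25843.56/8) = 56.837
Cutoffs: 679.222 ± 3·56.837 → [508.7, 849.7]
No RTs fall outside the cutoffs; all 9 retained. Mean = 6113/9 = 679.222

679 ms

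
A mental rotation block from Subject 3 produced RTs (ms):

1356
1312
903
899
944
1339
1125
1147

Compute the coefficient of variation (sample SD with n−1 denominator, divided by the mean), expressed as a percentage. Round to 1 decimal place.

n = 8, Σ = 9025, M = 1128.1250
Σ(x−M)² = 267652.875; s = √(267652.875/7) = 195.5406
CV = 195.5406 / 1128.1250 = 0.17333 = 17.333%

17.3%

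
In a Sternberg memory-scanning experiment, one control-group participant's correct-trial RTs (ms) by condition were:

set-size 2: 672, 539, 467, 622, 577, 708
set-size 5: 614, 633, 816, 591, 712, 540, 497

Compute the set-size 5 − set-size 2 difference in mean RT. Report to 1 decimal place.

M(set-size 2) = 3585/6 = 597.500
M(set-size 5) = 4403/7 = 629.000
Difference = 629.000 − 597.500 = 31.500 ms

31.5 ms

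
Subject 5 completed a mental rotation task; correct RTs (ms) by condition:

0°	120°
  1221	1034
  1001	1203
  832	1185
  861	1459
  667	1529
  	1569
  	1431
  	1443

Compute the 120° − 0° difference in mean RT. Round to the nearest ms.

440 ms

M(0°) = 4582/5 = 916.400
M(120°) = 10853/8 = 1356.625
Difference = 1356.625 − 916.400 = 440.225 ms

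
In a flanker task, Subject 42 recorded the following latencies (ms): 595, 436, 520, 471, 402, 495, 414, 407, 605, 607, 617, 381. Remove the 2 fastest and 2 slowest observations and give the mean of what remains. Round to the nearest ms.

493 ms

Sorted: 381, 402, 407, 414, 436, 471, 495, 520, 595, 605, 607, 617
Drop lowest 2 (381, 402) and highest 2 (607, 617)
Remaining (n=8): Σ = 3943, mean = 3943/8 = 492.875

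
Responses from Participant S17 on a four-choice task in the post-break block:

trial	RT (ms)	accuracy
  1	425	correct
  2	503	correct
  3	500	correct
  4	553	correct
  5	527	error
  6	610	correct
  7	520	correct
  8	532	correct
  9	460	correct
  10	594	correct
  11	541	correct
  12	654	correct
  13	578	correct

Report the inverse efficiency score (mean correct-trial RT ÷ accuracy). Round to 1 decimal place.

584.1 ms

Correct trials (n=12): 425, 503, 500, 553, 610, 520, 532, 460, 594, 541, 654, 578
Mean correct RT = 6470/12 = 539.1667 ms
Proportion correct = 12/13
IES = 539.1667 / (12/13) = 584.097 ms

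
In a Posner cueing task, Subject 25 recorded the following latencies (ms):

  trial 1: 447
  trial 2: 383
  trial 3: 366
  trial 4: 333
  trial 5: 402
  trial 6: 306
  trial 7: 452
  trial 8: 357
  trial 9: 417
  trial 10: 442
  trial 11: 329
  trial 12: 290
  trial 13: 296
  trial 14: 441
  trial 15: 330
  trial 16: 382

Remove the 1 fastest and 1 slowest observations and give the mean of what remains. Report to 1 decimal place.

Sorted: 290, 296, 306, 329, 330, 333, 357, 366, 382, 383, 402, 417, 441, 442, 447, 452
Drop lowest 1 (290) and highest 1 (452)
Remaining (n=14): Σ = 5231, mean = 5231/14 = 373.643

373.6 ms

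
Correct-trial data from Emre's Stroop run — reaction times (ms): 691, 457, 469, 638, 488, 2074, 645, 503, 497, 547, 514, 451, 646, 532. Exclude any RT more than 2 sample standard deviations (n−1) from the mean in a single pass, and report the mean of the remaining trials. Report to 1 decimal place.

544.5 ms

n = 14, ΣRT = 9152, M = 653.714
Σ(x−M)² = 2253350.86; s = √(2253350.86/13) = 416.335
Cutoffs: 653.714 ± 2·416.335 → [-179.0, 1486.4]
Outside: 2074 → excluded.
Retained (n=13): Σ = 7078, mean = 7078/13 = 544.462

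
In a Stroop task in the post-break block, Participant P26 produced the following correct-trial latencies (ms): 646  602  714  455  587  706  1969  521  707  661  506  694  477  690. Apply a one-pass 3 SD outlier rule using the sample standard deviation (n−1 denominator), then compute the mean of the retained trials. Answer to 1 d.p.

612.8 ms

n = 14, ΣRT = 9935, M = 709.643
Σ(x−M)² = 1815717.21; s = √(1815717.21/13) = 373.725
Cutoffs: 709.643 ± 3·373.725 → [-411.5, 1830.8]
Outside: 1969 → excluded.
Retained (n=13): Σ = 7966, mean = 7966/13 = 612.769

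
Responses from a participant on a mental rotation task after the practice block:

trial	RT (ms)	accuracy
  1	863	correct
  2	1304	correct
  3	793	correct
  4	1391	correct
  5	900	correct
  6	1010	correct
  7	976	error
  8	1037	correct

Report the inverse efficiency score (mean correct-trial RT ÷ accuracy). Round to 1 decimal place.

1191.5 ms

Correct trials (n=7): 863, 1304, 793, 1391, 900, 1010, 1037
Mean correct RT = 7298/7 = 1042.5714 ms
Proportion correct = 7/8
IES = 1042.5714 / (7/8) = 1191.510 ms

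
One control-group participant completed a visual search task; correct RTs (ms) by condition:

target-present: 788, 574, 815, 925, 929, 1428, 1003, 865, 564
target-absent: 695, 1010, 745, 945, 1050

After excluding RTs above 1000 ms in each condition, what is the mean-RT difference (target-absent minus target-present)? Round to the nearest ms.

target-present: exclude 1428, 1003
target-absent: exclude 1010, 1050
M(target-present) = 5460/7 = 780.000
M(target-absent) = 2385/3 = 795.000
Difference = 795.000 − 780.000 = 15.000 ms

15 ms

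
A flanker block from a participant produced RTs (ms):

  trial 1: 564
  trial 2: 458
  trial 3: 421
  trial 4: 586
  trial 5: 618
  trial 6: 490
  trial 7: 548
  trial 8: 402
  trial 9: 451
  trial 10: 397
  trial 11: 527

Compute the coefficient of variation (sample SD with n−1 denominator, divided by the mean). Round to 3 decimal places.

n = 11, Σ = 5462, M = 496.5455
Σ(x−M)² = 59036.727; s = √(59036.727/10) = 76.8354
CV = 76.8354 / 496.5455 = 0.15474

0.155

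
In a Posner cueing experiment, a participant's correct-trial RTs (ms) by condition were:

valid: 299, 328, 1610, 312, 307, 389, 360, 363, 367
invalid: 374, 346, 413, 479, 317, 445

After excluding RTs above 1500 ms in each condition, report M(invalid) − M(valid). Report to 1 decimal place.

55.0 ms

valid: exclude 1610
M(valid) = 2725/8 = 340.625
M(invalid) = 2374/6 = 395.667
Difference = 395.667 − 340.625 = 55.042 ms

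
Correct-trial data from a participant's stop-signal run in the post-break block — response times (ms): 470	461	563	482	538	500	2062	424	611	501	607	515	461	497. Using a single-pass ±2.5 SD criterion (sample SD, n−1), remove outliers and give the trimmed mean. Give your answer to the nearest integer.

510 ms

n = 14, ΣRT = 8692, M = 620.857
Σ(x−M)² = 2274813.71; s = √(2274813.71/13) = 418.313
Cutoffs: 620.857 ± 2.5·418.313 → [-424.9, 1666.6]
Outside: 2062 → excluded.
Retained (n=13): Σ = 6630, mean = 6630/13 = 510.000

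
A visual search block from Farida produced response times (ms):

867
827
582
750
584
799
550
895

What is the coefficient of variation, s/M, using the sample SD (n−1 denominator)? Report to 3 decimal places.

n = 8, Σ = 5854, M = 731.7500
Σ(x−M)² = 136159.500; s = √(136159.500/7) = 139.4681
CV = 139.4681 / 731.7500 = 0.19060

0.191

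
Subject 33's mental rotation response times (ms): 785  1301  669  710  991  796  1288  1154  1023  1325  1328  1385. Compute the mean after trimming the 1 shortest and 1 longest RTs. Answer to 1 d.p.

Sorted: 669, 710, 785, 796, 991, 1023, 1154, 1288, 1301, 1325, 1328, 1385
Drop lowest 1 (669) and highest 1 (1385)
Remaining (n=10): Σ = 10701, mean = 10701/10 = 1070.100

1070.1 ms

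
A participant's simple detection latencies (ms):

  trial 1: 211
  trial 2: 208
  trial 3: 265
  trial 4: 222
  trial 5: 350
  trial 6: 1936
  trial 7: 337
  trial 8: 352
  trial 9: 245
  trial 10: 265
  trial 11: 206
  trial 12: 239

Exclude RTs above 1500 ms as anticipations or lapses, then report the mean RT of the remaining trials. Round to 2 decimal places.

Excluded: 1936
Retained (n=11): Σ = 2900
Mean = 2900/11 = 263.6364

263.64 ms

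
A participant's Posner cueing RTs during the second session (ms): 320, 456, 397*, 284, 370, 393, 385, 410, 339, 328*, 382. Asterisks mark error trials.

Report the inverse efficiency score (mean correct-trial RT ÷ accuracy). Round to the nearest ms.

453 ms

Correct trials (n=9): 320, 456, 284, 370, 393, 385, 410, 339, 382
Mean correct RT = 3339/9 = 371.0000 ms
Proportion correct = 9/11
IES = 371.0000 / (9/11) = 453.444 ms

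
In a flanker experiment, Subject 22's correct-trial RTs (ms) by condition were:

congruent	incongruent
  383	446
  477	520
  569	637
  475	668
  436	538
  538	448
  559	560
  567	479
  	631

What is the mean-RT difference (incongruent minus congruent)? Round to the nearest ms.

M(congruent) = 4004/8 = 500.500
M(incongruent) = 4927/9 = 547.444
Difference = 547.444 − 500.500 = 46.944 ms

47 ms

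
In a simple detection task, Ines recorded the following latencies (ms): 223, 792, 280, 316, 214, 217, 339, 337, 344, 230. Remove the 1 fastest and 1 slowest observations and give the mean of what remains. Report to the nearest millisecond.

Sorted: 214, 217, 223, 230, 280, 316, 337, 339, 344, 792
Drop lowest 1 (214) and highest 1 (792)
Remaining (n=8): Σ = 2286, mean = 2286/8 = 285.750

286 ms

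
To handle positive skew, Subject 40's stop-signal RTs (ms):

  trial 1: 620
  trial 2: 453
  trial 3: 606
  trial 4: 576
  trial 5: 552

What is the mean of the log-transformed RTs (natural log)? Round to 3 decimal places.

6.324

ln(RT): 6.4297, 6.1159, 6.4069, 6.3561, 6.3135
Σ ln(RT) = 31.6221
Mean = 31.6221/5 = 6.32443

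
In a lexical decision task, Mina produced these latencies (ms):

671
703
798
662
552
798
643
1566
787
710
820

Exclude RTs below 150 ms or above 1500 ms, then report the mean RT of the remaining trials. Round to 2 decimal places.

714.40 ms

Excluded: 1566
Retained (n=10): Σ = 7144
Mean = 7144/10 = 714.4000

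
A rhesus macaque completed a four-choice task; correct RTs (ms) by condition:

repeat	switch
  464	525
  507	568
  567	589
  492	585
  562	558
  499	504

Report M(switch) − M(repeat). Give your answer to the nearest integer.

40 ms

M(repeat) = 3091/6 = 515.167
M(switch) = 3329/6 = 554.833
Difference = 554.833 − 515.167 = 39.667 ms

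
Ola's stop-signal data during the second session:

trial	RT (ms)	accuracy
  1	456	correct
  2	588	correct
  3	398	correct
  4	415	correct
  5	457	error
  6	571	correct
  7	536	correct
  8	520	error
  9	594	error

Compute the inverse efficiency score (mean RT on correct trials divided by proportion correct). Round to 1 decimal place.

741.0 ms

Correct trials (n=6): 456, 588, 398, 415, 571, 536
Mean correct RT = 2964/6 = 494.0000 ms
Proportion correct = 6/9
IES = 494.0000 / (6/9) = 741.000 ms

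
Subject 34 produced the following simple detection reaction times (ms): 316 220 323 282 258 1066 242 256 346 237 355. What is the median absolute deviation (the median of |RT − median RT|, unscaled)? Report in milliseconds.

Sorted: 220, 237, 242, 256, 258, 282, 316, 323, 346, 355, 1066 → median = 282
|x − 282|: 34, 62, 41, 0, 24, 784, 40, 26, 64, 45, 73
Sorted deviations: 0, 24, 26, 34, 40, 41, 45, 62, 64, 73, 784 → MAD = 41

41 ms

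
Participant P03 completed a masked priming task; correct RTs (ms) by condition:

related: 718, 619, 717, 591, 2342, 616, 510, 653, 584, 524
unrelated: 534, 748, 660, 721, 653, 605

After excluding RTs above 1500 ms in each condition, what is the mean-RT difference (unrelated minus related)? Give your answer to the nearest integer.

related: exclude 2342
M(related) = 5532/9 = 614.667
M(unrelated) = 3921/6 = 653.500
Difference = 653.500 − 614.667 = 38.833 ms

39 ms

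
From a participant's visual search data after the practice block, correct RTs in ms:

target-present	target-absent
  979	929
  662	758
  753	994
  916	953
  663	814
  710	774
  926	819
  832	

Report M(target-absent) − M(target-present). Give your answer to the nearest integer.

58 ms

M(target-present) = 6441/8 = 805.125
M(target-absent) = 6041/7 = 863.000
Difference = 863.000 − 805.125 = 57.875 ms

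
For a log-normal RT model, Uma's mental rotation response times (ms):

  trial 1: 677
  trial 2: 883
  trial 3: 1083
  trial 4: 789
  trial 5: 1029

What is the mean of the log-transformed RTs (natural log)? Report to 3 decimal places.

6.779

ln(RT): 6.5177, 6.7833, 6.9875, 6.6708, 6.9363
Σ ln(RT) = 33.8956
Mean = 33.8956/5 = 6.77912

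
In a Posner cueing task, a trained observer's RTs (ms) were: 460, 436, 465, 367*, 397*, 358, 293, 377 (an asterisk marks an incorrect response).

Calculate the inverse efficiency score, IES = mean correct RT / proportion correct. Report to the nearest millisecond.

531 ms

Correct trials (n=6): 460, 436, 465, 358, 293, 377
Mean correct RT = 2389/6 = 398.1667 ms
Proportion correct = 6/8
IES = 398.1667 / (6/8) = 530.889 ms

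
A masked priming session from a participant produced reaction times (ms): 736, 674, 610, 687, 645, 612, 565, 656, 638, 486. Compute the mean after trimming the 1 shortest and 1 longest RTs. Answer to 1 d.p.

635.9 ms

Sorted: 486, 565, 610, 612, 638, 645, 656, 674, 687, 736
Drop lowest 1 (486) and highest 1 (736)
Remaining (n=8): Σ = 5087, mean = 5087/8 = 635.875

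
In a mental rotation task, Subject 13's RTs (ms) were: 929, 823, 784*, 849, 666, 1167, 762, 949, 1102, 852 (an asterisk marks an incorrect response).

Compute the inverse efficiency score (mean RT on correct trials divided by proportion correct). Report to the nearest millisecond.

Correct trials (n=9): 929, 823, 849, 666, 1167, 762, 949, 1102, 852
Mean correct RT = 8099/9 = 899.8889 ms
Proportion correct = 9/10
IES = 899.8889 / (9/10) = 999.877 ms

1000 ms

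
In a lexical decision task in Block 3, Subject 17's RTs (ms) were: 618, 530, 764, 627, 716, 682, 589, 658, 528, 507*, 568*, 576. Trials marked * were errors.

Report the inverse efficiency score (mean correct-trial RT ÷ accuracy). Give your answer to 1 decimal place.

754.6 ms

Correct trials (n=10): 618, 530, 764, 627, 716, 682, 589, 658, 528, 576
Mean correct RT = 6288/10 = 628.8000 ms
Proportion correct = 10/12
IES = 628.8000 / (10/12) = 754.560 ms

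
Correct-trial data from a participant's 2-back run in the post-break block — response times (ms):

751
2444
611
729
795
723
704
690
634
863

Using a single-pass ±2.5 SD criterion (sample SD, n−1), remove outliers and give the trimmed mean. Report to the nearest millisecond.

722 ms

n = 10, ΣRT = 8944, M = 894.400
Σ(x−M)² = 2715580.40; s = √(2715580.40/9) = 549.301
Cutoffs: 894.400 ± 2.5·549.301 → [-478.9, 2267.7]
Outside: 2444 → excluded.
Retained (n=9): Σ = 6500, mean = 6500/9 = 722.222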